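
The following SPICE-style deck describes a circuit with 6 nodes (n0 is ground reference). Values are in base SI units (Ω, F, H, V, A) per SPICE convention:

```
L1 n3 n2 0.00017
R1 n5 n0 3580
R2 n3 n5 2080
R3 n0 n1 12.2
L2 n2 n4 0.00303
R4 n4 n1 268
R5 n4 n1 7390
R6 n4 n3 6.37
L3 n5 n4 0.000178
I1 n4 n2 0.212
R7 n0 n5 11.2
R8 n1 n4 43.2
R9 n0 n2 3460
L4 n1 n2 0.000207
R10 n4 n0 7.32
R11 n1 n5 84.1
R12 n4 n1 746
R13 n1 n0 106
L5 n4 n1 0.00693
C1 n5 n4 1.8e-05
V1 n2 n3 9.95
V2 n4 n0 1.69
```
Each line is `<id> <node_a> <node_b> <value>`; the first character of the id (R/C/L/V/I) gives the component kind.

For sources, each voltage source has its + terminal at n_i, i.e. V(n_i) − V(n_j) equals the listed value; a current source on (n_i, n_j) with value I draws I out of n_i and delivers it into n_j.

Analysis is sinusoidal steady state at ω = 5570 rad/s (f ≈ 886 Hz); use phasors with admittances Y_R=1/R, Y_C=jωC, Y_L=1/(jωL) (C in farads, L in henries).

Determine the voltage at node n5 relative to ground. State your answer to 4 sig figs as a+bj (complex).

MNA unknowns: 5 node voltages V₁..V_5 plus 2 source currents (V1, V2)
L1: Y=0.000-1.056j on G[3,2]
R1: Y=0.0002793+0.000j on G[5,0]
R2: Y=0.0004808+0.000j on G[3,5]
R3: Y=0.08197+0.000j on G[0,1]
L2: Y=0.000-0.05925j on G[2,4]
R4: Y=0.003731+0.000j on G[4,1]
R5: Y=0.0001353+0.000j on G[4,1]
R6: Y=0.1570+0.000j on G[4,3]
L3: Y=0.000-1.009j on G[5,4]
I1: z[4]−=0.212, z[2]+=0.212
R7: Y=0.08929+0.000j on G[0,5]
R8: Y=0.02315+0.000j on G[1,4]
R9: Y=0.0002890+0.000j on G[0,2]
L4: Y=0.000-0.8673j on G[1,2]
R10: Y=0.1366+0.000j on G[4,0]
R11: Y=0.01189+0.000j on G[1,5]
R12: Y=0.001340+0.000j on G[4,1]
R13: Y=0.009434+0.000j on G[1,0]
L5: Y=0.000-0.02591j on G[4,1]
C1: Y=0.000+0.1003j on G[5,4]
V1: row V2−V3=9.95, i_V1 at 2,3
V2: row V4−V0=1.69, i_V2 at 4,0
solve → V1=6.811+0.9669j, V2=6.816+1.952j, V3=-3.134+1.952j, V4=1.690+0.000j, V5=1.665-0.09936j
aux → i_V1=-0.7596+10.82j, i_V2=-1.005-0.08004j

1.665-0.09936j V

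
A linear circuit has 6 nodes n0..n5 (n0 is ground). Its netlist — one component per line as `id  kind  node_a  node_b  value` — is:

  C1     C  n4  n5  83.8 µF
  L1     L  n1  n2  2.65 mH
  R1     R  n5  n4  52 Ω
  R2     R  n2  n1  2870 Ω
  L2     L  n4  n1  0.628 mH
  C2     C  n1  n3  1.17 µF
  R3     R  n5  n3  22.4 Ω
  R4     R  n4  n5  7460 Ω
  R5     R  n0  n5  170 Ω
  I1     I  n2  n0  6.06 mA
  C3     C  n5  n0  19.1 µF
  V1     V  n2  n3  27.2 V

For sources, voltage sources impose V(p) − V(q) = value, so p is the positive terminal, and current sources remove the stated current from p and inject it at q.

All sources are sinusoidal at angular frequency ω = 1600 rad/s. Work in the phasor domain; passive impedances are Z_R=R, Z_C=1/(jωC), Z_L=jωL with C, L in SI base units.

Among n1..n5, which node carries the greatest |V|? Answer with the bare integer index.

3

Apply KCL at each of the 5 non-ground nodes and solve the resulting linear system.
Node n1: branches {L1, R2, L2, C2} → V_1 = 1.809-6.976j
Node n2: branches {L1, R2, I1, V1} → V_2 = 1.173-2.042j
Node n3: branches {C2, R3, V1} → V_3 = -26.03-2.042j
Node n4: branches {C1, R1, L2, R4} → V_4 = 1.910-8.136j
Node n5: branches {C1, R1, R3, R4, R5, C3} → V_5 = -0.03681+0.1912j
Source currents: i(V1)=-1.170-0.1518j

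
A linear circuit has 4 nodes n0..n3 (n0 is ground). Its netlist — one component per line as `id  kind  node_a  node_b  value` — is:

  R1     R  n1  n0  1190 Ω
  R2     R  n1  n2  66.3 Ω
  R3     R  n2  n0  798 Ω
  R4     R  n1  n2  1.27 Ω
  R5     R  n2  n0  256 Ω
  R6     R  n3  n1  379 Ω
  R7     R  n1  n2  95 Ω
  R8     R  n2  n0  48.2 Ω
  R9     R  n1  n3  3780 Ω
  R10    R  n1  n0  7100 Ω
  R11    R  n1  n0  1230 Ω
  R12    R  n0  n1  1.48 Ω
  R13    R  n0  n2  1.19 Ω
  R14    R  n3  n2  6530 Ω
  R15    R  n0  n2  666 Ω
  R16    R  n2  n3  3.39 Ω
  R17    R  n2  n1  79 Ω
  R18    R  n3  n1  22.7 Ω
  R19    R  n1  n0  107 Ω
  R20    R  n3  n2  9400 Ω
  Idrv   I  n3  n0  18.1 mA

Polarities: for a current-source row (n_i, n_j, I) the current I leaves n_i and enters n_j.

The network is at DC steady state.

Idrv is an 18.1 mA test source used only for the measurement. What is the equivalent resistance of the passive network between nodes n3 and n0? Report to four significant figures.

R_eq = 3.640 Ω

Apply KCL at each of the 3 non-ground nodes and solve the resulting linear system.
Node n1: branches {R1, R2, R4, R6, R7, R9, R10, R11, R12, R17, R18, R19} → V_1 = -0.009180
Node n2: branches {R2, R3, R4, R5, R7, R8, R13, R14, R15, R16, R17, R20} → V_2 = -0.01359
Node n3: branches {R6, R9, R14, R16, R18, R20, Idrv} → V_3 = -0.06588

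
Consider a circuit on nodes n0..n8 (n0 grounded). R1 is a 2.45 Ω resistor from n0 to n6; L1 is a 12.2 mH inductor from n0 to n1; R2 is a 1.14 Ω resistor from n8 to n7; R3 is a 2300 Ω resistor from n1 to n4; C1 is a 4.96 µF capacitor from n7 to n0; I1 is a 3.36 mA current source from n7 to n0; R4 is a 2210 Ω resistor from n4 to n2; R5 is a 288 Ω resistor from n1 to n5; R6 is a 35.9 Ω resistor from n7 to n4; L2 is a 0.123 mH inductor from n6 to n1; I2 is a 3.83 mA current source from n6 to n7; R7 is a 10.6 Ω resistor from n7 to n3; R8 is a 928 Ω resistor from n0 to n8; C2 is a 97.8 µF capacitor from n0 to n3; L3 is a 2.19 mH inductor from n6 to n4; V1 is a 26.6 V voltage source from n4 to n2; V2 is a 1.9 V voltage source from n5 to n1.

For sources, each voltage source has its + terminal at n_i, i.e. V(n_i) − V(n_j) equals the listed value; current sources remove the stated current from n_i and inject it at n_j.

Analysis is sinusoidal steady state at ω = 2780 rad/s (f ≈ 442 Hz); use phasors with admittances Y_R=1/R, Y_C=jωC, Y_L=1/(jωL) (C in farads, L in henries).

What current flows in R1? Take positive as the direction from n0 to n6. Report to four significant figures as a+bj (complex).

Apply KCL at each of the 8 non-ground nodes and solve the resulting linear system.
Node n1: branches {L1, R3, R5, L2, V2} → V_1 = -0.008544-0.0007123j
Node n2: branches {R4, V1} → V_2 = -26.61+0.001024j
Node n3: branches {R7, C2} → V_3 = 5.845e-05-0.0006434j
Node n4: branches {R3, R4, R6, L3, V1} → V_4 = -0.008371+0.001024j
Node n5: branches {R5, V2} → V_5 = 1.891-0.0007123j
Node n6: branches {R1, L2, I2, L3} → V_6 = -0.008630-0.0007195j
Node n7: branches {R2, C1, I1, R6, I2, R7} → V_7 = 0.001913-0.0004749j
Node n8: branches {R2, R8} → V_8 = 0.001910-0.0004743j
Source currents: i(V1)=-0.01204+0.000j, i(V2)=-0.006597+0.000j

0.003523+0.0002937j A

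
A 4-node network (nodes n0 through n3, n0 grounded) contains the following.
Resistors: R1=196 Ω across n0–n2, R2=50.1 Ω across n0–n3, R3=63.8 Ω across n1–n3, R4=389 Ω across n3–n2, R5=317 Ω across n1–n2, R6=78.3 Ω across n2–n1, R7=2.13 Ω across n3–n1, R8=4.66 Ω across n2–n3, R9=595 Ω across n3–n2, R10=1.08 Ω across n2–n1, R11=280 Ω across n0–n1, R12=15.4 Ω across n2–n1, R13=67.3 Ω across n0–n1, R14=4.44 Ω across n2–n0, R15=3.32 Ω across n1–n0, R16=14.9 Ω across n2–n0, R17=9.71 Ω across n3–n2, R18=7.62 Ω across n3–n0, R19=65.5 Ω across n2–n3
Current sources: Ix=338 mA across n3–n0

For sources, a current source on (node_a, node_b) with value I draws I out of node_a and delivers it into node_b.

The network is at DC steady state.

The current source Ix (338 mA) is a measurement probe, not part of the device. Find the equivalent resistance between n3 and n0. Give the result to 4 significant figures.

Element admittances at DC:
  Y(R1) = 0.005102 S between n0,n2
  Y(R2) = 0.01996 S between n0,n3
  Y(R3) = 0.01567 S between n1,n3
  Y(R4) = 0.002571 S between n3,n2
  Y(R5) = 0.003155 S between n1,n2
  Y(R6) = 0.01277 S between n2,n1
  Y(R7) = 0.4695 S between n3,n1
  Y(R8) = 0.2146 S between n2,n3
  Y(R9) = 0.001681 S between n3,n2
  Y(R10) = 0.9259 S between n2,n1
  Y(R11) = 0.003571 S between n0,n1
  Y(R12) = 0.06494 S between n2,n1
  Y(R13) = 0.01486 S between n0,n1
  Y(R14) = 0.2252 S between n2,n0
  Y(R15) = 0.3012 S between n1,n0
  Y(R16) = 0.06711 S between n2,n0
  Y(R17) = 0.1030 S between n3,n2
  Y(R18) = 0.1312 S between n3,n0
  Y(R19) = 0.01527 S between n2,n3
  Ix: injects 0.338 A into n0 (from n3)
Assemble and solve the 3×3 MNA system:
  V(n1)=-0.3892  V(n2)=-0.3767  V(n3)=-0.6716

R_eq = 1.987 Ω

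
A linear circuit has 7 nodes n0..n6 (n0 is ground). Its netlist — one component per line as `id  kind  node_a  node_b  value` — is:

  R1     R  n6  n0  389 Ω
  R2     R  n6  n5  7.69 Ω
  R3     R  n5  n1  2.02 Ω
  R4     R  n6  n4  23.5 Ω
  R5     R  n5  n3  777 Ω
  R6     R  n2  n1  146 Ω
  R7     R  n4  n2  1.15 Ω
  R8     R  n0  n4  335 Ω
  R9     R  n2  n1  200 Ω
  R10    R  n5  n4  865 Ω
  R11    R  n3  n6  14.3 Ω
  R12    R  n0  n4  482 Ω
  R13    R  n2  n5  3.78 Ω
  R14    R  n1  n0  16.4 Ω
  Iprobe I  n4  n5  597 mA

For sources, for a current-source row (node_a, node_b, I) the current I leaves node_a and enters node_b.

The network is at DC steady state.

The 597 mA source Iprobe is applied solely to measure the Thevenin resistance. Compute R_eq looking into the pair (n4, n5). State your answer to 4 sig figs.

R_eq = 4.042 Ω

Element admittances at DC:
  Y(R1) = 0.002571 S between n6,n0
  Y(R2) = 0.1300 S between n6,n5
  Y(R3) = 0.4950 S between n5,n1
  Y(R4) = 0.04255 S between n6,n4
  Y(R5) = 0.001287 S between n5,n3
  Y(R6) = 0.006849 S between n2,n1
  Y(R7) = 0.8696 S between n4,n2
  Y(R8) = 0.002985 S between n0,n4
  Y(R9) = 0.005000 S between n2,n1
  Y(R10) = 0.001156 S between n5,n4
  Y(R11) = 0.06993 S between n3,n6
  Y(R12) = 0.002075 S between n0,n4
  Y(R13) = 0.2646 S between n2,n5
  Y(R14) = 0.06098 S between n1,n0
  Iprobe: injects 0.597 A into n5 (from n4)
Assemble and solve the 6×6 MNA system:
  V(n1)=0.1926  V(n2)=-1.573  V(n3)=-0.3167  V(n4)=-2.155  V(n5)=0.2586  V(n6)=-0.3273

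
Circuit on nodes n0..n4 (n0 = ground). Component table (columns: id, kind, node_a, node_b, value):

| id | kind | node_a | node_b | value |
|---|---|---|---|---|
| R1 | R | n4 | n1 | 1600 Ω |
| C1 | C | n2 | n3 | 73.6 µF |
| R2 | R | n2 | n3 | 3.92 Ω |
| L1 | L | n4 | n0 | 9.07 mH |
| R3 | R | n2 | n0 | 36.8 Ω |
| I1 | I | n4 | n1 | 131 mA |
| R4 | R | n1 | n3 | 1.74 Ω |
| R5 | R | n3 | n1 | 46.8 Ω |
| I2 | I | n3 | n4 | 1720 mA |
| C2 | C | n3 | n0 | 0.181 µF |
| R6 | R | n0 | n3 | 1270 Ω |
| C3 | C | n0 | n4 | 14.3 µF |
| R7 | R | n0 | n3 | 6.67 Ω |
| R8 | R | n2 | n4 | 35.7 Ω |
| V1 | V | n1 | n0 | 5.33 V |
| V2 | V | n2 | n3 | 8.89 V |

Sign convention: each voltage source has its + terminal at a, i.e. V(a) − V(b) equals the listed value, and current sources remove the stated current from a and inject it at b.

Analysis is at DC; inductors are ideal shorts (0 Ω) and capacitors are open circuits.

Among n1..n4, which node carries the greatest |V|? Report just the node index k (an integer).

2

Element admittances at DC:
  Y(R1) = 0.0006250 S between n4,n1
  Y(C1) = 0.000 S between n2,n3
  Y(R2) = 0.2551 S between n2,n3
  L1: short n4↔n0 (DC inductor)
  Y(R3) = 0.02717 S between n2,n0
  I1: injects 0.131 A into n1 (from n4)
  Y(R4) = 0.5747 S between n1,n3
  Y(R5) = 0.02137 S between n3,n1
  I2: injects 1.72 A into n4 (from n3)
  Y(C2) = 0.000 S between n3,n0
  Y(R6) = 0.0007874 S between n0,n3
  Y(C3) = 0.000 S between n0,n4
  Y(R7) = 0.1499 S between n0,n3
  Y(R8) = 0.02801 S between n2,n4
  V1: constraint V(n1)−V(n0) = 5.33
  V2: constraint V(n2)−V(n3) = 8.89
Assemble and solve the 7×7 MNA system:
  V(n1)=5.330  V(n2)=10.10  V(n3)=1.205  V(n4)=0.000
  i(L1)=1.875  i(V1)=-2.331  i(V2)=-2.825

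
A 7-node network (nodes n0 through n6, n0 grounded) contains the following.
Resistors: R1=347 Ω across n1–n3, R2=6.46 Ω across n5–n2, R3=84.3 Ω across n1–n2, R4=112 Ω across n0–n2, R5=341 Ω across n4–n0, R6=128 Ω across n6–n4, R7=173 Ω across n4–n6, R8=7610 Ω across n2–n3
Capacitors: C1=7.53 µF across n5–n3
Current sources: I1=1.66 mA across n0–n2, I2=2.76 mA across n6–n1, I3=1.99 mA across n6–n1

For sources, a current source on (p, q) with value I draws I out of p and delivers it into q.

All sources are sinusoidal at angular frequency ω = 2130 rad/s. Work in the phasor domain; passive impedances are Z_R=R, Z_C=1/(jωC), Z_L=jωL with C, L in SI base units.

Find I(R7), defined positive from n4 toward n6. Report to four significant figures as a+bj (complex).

0.002020+0.000j A

Element admittances at ω=2130 rad/s:
  Y(R1) = 0.002882+0.000j S between n1,n3
  Y(R2) = 0.1548+0.000j S between n5,n2
  Y(R3) = 0.01186+0.000j S between n1,n2
  Y(R4) = 0.008929+0.000j S between n0,n2
  Y(R5) = 0.002933+0.000j S between n4,n0
  Y(C1) = 0.000+0.01604j S between n5,n3
  Y(R6) = 0.007812+0.000j S between n6,n4
  I1: injects 0.00166 A into n2 (from n0)
  I2: injects 0.00276 A into n1 (from n6)
  Y(R7) = 0.005780+0.000j S between n4,n6
  Y(R8) = 0.0001314+0.000j S between n2,n3
  I3: injects 0.00199 A into n1 (from n6)
Assemble and solve the 6×6 MNA system:
  V(n1)=1.043-0.01072j  V(n2)=0.7179+0.000j  V(n3)=0.7321-0.05486j  V(n4)=-1.620+0.000j  V(n5)=0.7237+0.0008682j  V(n6)=-1.969+0.000j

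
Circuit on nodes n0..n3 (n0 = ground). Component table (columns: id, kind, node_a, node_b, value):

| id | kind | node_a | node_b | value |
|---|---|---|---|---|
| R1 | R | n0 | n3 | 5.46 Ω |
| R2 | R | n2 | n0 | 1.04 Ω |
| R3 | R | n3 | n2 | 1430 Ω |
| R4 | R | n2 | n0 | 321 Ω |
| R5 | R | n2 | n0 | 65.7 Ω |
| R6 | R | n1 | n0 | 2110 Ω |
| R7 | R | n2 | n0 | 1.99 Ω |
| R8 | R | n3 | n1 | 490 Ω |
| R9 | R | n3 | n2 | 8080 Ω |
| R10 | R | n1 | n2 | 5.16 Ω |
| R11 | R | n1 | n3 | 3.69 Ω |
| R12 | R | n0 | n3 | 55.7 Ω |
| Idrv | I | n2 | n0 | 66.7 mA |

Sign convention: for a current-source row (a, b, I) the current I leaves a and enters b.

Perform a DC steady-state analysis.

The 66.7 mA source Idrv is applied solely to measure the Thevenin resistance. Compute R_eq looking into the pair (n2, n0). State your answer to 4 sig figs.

Apply KCL at each of the 3 non-ground nodes and solve the resulting linear system.
Node n1: branches {R6, R8, R10, R11} → V_1 = -0.02684
Node n2: branches {R2, R3, R4, R5, R7, R9, R10, Idrv} → V_2 = -0.04288
Node n3: branches {R1, R3, R8, R9, R11, R12} → V_3 = -0.01551

R_eq = 0.6429 Ω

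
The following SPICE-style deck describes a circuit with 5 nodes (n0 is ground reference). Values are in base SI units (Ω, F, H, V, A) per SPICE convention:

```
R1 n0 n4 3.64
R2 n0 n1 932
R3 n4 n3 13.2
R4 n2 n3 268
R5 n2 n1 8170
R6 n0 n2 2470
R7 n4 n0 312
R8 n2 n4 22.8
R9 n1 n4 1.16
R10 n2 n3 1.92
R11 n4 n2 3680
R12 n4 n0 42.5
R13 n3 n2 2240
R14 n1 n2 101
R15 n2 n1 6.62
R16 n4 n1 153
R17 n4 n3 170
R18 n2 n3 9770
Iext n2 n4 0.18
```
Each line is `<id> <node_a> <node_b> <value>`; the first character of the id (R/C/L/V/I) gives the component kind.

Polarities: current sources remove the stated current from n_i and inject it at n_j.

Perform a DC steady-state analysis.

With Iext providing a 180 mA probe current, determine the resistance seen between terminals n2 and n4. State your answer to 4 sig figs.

Apply KCL at each of the 4 non-ground nodes and solve the resulting linear system.
Node n1: branches {R2, R5, R9, R14, R15, R16} → V_1 = -0.1107
Node n2: branches {R4, R5, R6, R8, R10, R11, R13, R14, R15, R18, Iext} → V_2 = -0.7155
Node n3: branches {R3, R4, R10, R13, R17, R18} → V_3 = -0.6190
Node n4: branches {R1, R3, R7, R8, R9, R11, R12, R16, R17, Iext} → V_4 = 0.001355

R_eq = 3.983 Ω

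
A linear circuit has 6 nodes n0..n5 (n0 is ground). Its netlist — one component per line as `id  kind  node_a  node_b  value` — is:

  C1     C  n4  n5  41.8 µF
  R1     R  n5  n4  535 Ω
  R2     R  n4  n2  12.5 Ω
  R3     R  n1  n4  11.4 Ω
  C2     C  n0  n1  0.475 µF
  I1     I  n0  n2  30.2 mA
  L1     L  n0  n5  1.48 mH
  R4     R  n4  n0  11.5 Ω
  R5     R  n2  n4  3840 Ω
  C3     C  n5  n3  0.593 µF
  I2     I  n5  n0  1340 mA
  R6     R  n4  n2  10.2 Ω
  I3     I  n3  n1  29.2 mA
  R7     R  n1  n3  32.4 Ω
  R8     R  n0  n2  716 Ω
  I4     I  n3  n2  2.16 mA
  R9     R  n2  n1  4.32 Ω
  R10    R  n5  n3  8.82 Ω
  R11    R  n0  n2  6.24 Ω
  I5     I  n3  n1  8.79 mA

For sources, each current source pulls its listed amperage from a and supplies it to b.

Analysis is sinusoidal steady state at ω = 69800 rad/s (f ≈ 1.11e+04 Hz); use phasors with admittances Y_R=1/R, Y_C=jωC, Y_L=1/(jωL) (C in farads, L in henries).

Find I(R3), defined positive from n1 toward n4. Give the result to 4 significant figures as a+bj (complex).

0.1880+0.05470j A

Element admittances at ω=69800 rad/s:
  Y(C1) = 0.000+2.918j S between n4,n5
  Y(R1) = 0.001869+0.000j S between n5,n4
  Y(R2) = 0.08000+0.000j S between n4,n2
  Y(R3) = 0.08772+0.000j S between n1,n4
  Y(C2) = 0.000+0.03315j S between n0,n1
  I1: injects 0.0302 A into n2 (from n0)
  Y(L1) = 0.000-0.009680j S between n0,n5
  Y(R4) = 0.08696+0.000j S between n4,n0
  Y(R5) = 0.0002604+0.000j S between n2,n4
  Y(C3) = 0.000+0.04139j S between n5,n3
  I2: injects 1.34 A into n0 (from n5)
  Y(R6) = 0.09804+0.000j S between n4,n2
  I3: injects 0.0292 A into n1 (from n3)
  Y(R7) = 0.03086+0.000j S between n1,n3
  Y(R8) = 0.001397+0.000j S between n0,n2
  I4: injects 0.00216 A into n2 (from n3)
  Y(R9) = 0.2315+0.000j S between n2,n1
  Y(R10) = 0.1134+0.000j S between n5,n3
  Y(R11) = 0.1603+0.000j S between n0,n2
  I5: injects 0.00879 A into n1 (from n3)
Assemble and solve the 5×5 MNA system:
  V(n1)=-4.939+0.8904j  V(n2)=-4.154+0.4440j  V(n3)=-6.923+0.7057j  V(n4)=-7.082+0.2669j  V(n5)=-7.104+0.7213j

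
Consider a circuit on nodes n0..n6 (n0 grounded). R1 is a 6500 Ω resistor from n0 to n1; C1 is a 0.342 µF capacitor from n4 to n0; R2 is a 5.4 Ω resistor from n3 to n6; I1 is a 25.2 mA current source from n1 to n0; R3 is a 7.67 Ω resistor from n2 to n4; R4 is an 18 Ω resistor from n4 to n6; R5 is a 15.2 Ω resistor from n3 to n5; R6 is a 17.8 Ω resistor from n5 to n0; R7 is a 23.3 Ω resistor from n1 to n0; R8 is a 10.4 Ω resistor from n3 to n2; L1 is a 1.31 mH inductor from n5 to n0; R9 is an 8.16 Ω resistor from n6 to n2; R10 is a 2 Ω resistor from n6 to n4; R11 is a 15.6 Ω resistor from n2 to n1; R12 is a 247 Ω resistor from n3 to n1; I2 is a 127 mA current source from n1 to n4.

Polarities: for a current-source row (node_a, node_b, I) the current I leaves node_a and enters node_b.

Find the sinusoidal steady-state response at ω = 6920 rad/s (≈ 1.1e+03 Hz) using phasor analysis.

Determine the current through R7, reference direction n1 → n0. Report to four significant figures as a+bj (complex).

-0.04834+0.002077j A

Element admittances at ω=6920 rad/s:
  Y(R1) = 0.0001538+0.000j S between n0,n1
  Y(C1) = 0.000+0.002367j S between n4,n0
  Y(R2) = 0.1852+0.000j S between n3,n6
  I1: injects 0.0252 A into n0 (from n1)
  Y(R3) = 0.1304+0.000j S between n2,n4
  Y(R4) = 0.05556+0.000j S between n4,n6
  Y(R5) = 0.06579+0.000j S between n3,n5
  Y(R6) = 0.05618+0.000j S between n5,n0
  Y(R7) = 0.04292+0.000j S between n1,n0
  Y(R8) = 0.09615+0.000j S between n3,n2
  Y(L1) = 0.000-0.1103j S between n5,n0
  Y(R9) = 0.1225+0.000j S between n6,n2
  Y(R10) = 0.5000+0.000j S between n6,n4
  Y(R11) = 0.06410+0.000j S between n2,n1
  Y(R12) = 0.004049+0.000j S between n3,n1
  I2: injects 0.127 A into n4 (from n1)
Assemble and solve the 6×6 MNA system:
  V(n1)=-1.126+0.04839j  V(n2)=0.3904+0.07804j  V(n3)=0.4720+0.09375j  V(n4)=0.8073+0.07792j  V(n5)=0.1149+0.1545j  V(n6)=0.6762+0.08133j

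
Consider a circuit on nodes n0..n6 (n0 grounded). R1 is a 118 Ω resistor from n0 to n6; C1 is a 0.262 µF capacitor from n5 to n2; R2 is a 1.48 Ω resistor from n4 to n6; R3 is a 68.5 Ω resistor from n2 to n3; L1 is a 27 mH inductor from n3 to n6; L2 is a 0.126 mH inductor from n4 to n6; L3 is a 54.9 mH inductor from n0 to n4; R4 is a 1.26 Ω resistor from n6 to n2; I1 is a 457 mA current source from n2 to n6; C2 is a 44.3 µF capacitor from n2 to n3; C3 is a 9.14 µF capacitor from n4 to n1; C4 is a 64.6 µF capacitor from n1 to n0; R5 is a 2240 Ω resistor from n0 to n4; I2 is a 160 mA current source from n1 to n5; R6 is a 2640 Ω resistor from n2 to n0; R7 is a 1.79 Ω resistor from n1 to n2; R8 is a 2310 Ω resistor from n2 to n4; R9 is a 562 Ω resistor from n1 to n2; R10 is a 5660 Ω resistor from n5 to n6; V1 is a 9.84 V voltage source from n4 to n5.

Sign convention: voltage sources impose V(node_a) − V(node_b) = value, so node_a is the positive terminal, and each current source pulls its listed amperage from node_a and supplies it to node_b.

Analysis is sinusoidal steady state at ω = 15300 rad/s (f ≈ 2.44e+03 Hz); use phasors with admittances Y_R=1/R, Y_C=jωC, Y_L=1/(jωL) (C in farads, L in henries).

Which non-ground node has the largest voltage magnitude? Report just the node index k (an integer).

Element admittances at ω=15300 rad/s:
  Y(R1) = 0.008475+0.000j S between n0,n6
  Y(C1) = 0.000+0.004009j S between n5,n2
  Y(R2) = 0.6757+0.000j S between n4,n6
  Y(R3) = 0.01460+0.000j S between n2,n3
  Y(L1) = 0.000-0.002421j S between n3,n6
  Y(L2) = 0.000-0.5187j S between n4,n6
  Y(L3) = 0.000-0.001191j S between n0,n4
  Y(R4) = 0.7937+0.000j S between n6,n2
  I1: injects 0.457 A into n6 (from n2)
  Y(C2) = 0.000+0.6778j S between n2,n3
  Y(C3) = 0.000+0.1398j S between n4,n1
  Y(C4) = 0.000+0.9884j S between n1,n0
  Y(R5) = 0.0004464+0.000j S between n0,n4
  I2: injects 0.16 A into n5 (from n1)
  Y(R6) = 0.0003788+0.000j S between n2,n0
  Y(R7) = 0.5587+0.000j S between n1,n2
  Y(R8) = 0.0004329+0.000j S between n2,n4
  Y(R9) = 0.001779+0.000j S between n1,n2
  Y(R10) = 0.0001767+0.000j S between n5,n6
  V1: constraint V(n4)−V(n5) = 9.84
Assemble and solve the 7×7 MNA system:
  V(n1)=0.004735+0.007524j  V(n2)=0.1753-0.2436j  V(n3)=0.1728-0.2432j  V(n4)=1.045-0.3999j  V(n5)=-8.795-0.3999j  V(n6)=0.8708-0.3735j
  i(V1)=-0.1611-0.03596j

5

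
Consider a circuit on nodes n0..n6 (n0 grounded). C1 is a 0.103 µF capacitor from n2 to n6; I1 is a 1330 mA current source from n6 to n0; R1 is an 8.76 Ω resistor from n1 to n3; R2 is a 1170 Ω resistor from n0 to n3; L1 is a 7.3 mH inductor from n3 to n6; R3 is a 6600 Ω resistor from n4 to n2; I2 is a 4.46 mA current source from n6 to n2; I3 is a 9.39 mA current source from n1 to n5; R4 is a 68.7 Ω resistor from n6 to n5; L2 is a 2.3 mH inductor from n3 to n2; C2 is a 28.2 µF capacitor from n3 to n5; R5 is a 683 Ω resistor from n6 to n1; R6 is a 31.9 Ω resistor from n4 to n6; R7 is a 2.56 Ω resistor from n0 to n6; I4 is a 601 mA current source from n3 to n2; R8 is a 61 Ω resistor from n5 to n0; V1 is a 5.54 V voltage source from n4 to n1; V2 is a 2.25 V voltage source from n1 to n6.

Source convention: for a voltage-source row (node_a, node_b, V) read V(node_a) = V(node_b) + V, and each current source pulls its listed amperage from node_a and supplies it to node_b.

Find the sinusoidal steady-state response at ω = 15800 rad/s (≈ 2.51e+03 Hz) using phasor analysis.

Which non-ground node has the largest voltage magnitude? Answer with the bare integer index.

MNA unknowns: 6 node voltages V₁..V_6 plus 2 source currents (V1, V2)
C1: Y=0.000+0.001627j on G[2,6]
I1: z[6]−=1.33, z[0]+=1.33
R1: Y=0.1142+0.000j on G[1,3]
R2: Y=0.0008547+0.000j on G[0,3]
L1: Y=0.000-0.008670j on G[3,6]
R3: Y=0.0001515+0.000j on G[4,2]
I2: z[6]−=0.00446, z[2]+=0.00446
I3: z[1]−=0.00939, z[5]+=0.00939
R4: Y=0.01456+0.000j on G[6,5]
L2: Y=0.000-0.02752j on G[3,2]
C2: Y=0.000+0.4456j on G[3,5]
R5: Y=0.001464+0.000j on G[6,1]
R6: Y=0.03135+0.000j on G[4,6]
R7: Y=0.3906+0.000j on G[0,6]
I4: z[3]−=0.601, z[2]+=0.601
R8: Y=0.01639+0.000j on G[5,0]
V1: row V4−V1=5.54, i_V1 at 4,1
V2: row V1−V6=2.25, i_V2 at 1,6
solve → V1=-1.117-0.004901j, V2=-0.5549+23.50j, V3=-0.8507+0.08318j, V4=4.423-0.004901j, V5=-0.8587+0.1125j, V6=-3.367-0.004901j
aux → i_V1=-0.2450+0.003562j, i_V2=-0.2272+0.01362j

2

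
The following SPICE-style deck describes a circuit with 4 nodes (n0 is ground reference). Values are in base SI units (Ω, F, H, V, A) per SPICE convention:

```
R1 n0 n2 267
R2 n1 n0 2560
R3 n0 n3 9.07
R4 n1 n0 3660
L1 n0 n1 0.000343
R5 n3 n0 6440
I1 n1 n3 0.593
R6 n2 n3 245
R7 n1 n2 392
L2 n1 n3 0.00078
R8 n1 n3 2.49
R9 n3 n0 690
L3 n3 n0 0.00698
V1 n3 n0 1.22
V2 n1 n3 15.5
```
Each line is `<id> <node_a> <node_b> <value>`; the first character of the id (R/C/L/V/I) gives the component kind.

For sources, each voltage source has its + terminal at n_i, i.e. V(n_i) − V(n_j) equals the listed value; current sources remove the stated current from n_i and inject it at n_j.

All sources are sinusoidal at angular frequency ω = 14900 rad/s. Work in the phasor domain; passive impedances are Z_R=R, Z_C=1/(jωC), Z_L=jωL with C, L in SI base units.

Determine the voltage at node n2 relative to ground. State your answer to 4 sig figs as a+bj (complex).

4.590+0.000j V

Apply KCL at each of the 3 non-ground nodes and solve the resulting linear system.
Node n1: branches {R2, R4, L1, I1, R7, L2, R8, V2} → V_1 = 16.72+0.000j
Node n2: branches {R1, R6, R7} → V_2 = 4.590+0.000j
Node n3: branches {R3, R5, I1, R6, L2, R8, R9, L3, V1, V2} → V_3 = 1.220+0.000j
Source currents: i(V1)=-0.1648+3.283j, i(V2)=-6.860+4.605j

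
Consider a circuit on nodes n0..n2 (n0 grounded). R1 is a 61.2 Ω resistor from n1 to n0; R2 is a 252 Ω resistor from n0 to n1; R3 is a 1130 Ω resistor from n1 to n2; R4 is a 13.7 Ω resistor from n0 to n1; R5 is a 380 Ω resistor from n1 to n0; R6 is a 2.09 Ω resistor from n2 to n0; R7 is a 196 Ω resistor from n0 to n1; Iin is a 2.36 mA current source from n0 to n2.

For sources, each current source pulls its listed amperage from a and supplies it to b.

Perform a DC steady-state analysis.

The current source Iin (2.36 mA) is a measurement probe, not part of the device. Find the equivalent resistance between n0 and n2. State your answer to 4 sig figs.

MNA unknowns: 2 node voltages V₁..V_2
R1: Y=0.01634 on G[1,0]
R2: Y=0.003968 on G[0,1]
R3: Y=0.0008850 on G[1,2]
R4: Y=0.07299 on G[0,1]
R5: Y=0.002632 on G[1,0]
R6: Y=0.4785 on G[2,0]
R7: Y=0.005102 on G[0,1]
Iin: z[0]−=0.00236, z[2]+=0.00236
solve → V1=4.275e-05, V2=0.004923

R_eq = 2.086 Ω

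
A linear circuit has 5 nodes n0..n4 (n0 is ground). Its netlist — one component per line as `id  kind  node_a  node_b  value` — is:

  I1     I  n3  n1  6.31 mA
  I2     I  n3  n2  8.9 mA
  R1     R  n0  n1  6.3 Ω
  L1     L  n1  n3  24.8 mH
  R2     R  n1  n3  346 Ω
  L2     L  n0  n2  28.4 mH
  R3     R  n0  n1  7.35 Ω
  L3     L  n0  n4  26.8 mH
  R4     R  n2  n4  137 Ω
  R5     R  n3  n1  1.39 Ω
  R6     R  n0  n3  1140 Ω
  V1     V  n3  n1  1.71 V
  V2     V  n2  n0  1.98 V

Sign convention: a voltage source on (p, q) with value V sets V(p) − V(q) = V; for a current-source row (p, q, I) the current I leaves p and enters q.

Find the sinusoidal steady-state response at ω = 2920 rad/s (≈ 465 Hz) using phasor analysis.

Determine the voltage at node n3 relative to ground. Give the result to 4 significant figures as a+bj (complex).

MNA unknowns: 4 node voltages V₁..V_4 plus 2 source currents (V1, V2)
I1: z[3]−=0.00631, z[1]+=0.00631
I2: z[3]−=0.0089, z[2]+=0.0089
R1: Y=0.1587+0.000j on G[0,1]
L1: Y=0.000-0.01381j on G[1,3]
R2: Y=0.002890+0.000j on G[1,3]
L2: Y=0.000-0.01206j on G[0,2]
R3: Y=0.1361+0.000j on G[0,1]
L3: Y=0.000-0.01278j on G[0,4]
R4: Y=0.007299+0.000j on G[2,4]
R5: Y=0.7194+0.000j on G[3,1]
R6: Y=0.0008772+0.000j on G[0,3]
V1: row V3−V1=1.71, i_V1 at 3,1
V2: row V2−V0=1.98, i_V2 at 2,0
solve → V1=-0.03518+0.000j, V2=1.980+0.000j, V3=1.675+0.000j, V4=0.4871+0.8528j
aux → i_V1=-1.252+0.02361j, i_V2=-0.001997+0.03010j

1.675+0.000j V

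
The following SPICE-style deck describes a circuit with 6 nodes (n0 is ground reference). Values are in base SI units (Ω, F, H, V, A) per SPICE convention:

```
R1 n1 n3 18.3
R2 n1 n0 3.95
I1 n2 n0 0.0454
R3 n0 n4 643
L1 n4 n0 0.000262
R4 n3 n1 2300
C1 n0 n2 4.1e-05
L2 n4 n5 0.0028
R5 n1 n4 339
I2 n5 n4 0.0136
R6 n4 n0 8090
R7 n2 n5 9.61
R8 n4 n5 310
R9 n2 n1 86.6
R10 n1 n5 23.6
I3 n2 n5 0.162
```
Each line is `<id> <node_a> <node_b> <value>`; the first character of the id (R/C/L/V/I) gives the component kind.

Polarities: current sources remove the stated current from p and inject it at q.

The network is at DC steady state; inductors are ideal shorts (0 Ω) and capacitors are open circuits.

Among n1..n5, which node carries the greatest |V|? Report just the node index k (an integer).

Element admittances at DC:
  Y(R1) = 0.05464 S between n1,n3
  Y(R2) = 0.2532 S between n1,n0
  I1: injects 0.0454 A into n0 (from n2)
  Y(R3) = 0.001555 S between n0,n4
  L1: short n4↔n0 (DC inductor)
  Y(R4) = 0.0004348 S between n3,n1
  Y(C1) = 0.000 S between n0,n2
  L2: short n4↔n5 (DC inductor)
  Y(R5) = 0.002950 S between n1,n4
  I2: injects 0.0136 A into n4 (from n5)
  Y(R6) = 0.0001236 S between n4,n0
  Y(R7) = 0.1041 S between n2,n5
  Y(R8) = 0.003226 S between n4,n5
  Y(R9) = 0.01155 S between n2,n1
  Y(R10) = 0.04237 S between n1,n5
  I3: injects 0.162 A into n5 (from n2)
Assemble and solve the 7×7 MNA system:
  V(n1)=-0.06707  V(n2)=-1.801  V(n3)=-0.06707  V(n4)=0.000  V(n5)=0.000
  i(L1)=-0.02842  i(L2)=0.04182

2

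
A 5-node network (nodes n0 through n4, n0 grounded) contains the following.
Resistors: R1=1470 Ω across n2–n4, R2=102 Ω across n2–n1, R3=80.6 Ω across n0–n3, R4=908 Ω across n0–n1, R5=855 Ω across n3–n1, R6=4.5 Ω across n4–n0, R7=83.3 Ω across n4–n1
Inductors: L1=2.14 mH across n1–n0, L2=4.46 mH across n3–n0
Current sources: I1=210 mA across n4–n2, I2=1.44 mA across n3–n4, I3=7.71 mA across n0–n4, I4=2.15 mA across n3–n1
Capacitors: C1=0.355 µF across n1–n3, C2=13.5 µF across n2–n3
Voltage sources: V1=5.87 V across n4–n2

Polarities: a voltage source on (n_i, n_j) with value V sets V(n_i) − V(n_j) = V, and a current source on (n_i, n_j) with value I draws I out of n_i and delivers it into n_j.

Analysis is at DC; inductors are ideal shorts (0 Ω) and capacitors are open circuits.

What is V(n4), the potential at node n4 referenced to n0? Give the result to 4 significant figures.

0.2733 V

Apply KCL at each of the 4 non-ground nodes and solve the resulting linear system.
Node n1: branches {L1, C1, R2, R4, R5, I4, R7} → V_1 = 0.000
Node n2: branches {R1, I1, R2, C2, V1} → V_2 = -5.597
Node n3: branches {I2, C1, R3, C2, L2, R5, I4} → V_3 = 0.000
Node n4: branches {R1, I1, I2, I3, R6, R7, V1} → V_4 = 0.2733
Source currents: i(L1)=-0.04944, i(L2)=-0.003590, i(V1)=-0.2689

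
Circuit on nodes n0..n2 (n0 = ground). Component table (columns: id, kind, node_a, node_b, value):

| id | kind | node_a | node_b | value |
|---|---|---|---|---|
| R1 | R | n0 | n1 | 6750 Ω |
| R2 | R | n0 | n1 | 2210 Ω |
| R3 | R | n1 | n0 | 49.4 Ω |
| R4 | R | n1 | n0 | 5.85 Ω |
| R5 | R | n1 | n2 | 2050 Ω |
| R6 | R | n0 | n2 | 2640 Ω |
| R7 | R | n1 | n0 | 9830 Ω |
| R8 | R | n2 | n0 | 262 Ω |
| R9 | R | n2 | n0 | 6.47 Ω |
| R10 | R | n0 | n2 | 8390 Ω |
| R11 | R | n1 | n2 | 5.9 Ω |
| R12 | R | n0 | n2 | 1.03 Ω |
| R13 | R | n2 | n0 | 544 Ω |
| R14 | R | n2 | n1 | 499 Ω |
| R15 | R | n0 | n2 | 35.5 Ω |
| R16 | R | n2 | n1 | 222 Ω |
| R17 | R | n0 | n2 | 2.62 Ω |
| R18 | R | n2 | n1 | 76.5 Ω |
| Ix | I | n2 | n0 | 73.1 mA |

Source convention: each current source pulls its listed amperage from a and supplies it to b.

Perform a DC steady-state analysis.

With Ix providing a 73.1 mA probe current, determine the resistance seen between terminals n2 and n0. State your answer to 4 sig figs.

R_eq = 0.6110 Ω

MNA unknowns: 2 node voltages V₁..V_2
R1: Y=0.0001481 on G[0,1]
R2: Y=0.0004525 on G[0,1]
R3: Y=0.02024 on G[1,0]
R4: Y=0.1709 on G[1,0]
R5: Y=0.0004878 on G[1,2]
R6: Y=0.0003788 on G[0,2]
R7: Y=0.0001017 on G[1,0]
R8: Y=0.003817 on G[2,0]
R9: Y=0.1546 on G[2,0]
R10: Y=0.0001192 on G[0,2]
R11: Y=0.1695 on G[1,2]
R12: Y=0.9709 on G[0,2]
R13: Y=0.001838 on G[2,0]
R14: Y=0.002004 on G[2,1]
R15: Y=0.02817 on G[0,2]
R16: Y=0.004505 on G[2,1]
R17: Y=0.3817 on G[0,2]
R18: Y=0.01307 on G[2,1]
Ix: z[2]−=0.0731, z[0]+=0.0731
solve → V1=-0.02219, V2=-0.04466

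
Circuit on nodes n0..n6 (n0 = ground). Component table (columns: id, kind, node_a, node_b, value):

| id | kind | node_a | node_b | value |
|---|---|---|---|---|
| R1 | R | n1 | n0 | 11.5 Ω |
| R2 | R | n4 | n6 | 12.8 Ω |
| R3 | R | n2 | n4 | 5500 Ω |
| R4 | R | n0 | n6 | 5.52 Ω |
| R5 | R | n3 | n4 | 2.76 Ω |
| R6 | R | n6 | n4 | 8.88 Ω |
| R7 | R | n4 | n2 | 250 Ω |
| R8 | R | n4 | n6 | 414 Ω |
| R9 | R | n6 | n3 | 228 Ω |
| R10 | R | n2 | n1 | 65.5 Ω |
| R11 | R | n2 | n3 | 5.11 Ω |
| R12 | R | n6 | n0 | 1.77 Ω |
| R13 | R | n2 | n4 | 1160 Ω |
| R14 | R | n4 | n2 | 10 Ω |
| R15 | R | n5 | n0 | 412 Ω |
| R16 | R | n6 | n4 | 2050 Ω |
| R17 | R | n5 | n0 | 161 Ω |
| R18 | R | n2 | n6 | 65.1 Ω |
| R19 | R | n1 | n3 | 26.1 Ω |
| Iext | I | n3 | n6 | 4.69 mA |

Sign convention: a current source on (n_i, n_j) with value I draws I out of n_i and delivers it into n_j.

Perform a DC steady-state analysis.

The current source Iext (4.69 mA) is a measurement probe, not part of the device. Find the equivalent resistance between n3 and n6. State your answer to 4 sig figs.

R_eq = 5.597 Ω

MNA unknowns: 6 node voltages V₁..V_6
R1: Y=0.08696 on G[1,0]
R2: Y=0.07812 on G[4,6]
R3: Y=0.0001818 on G[2,4]
R4: Y=0.1812 on G[0,6]
R5: Y=0.3623 on G[3,4]
R6: Y=0.1126 on G[6,4]
R7: Y=0.004000 on G[4,2]
R8: Y=0.002415 on G[4,6]
R9: Y=0.004386 on G[6,3]
R10: Y=0.01527 on G[2,1]
R11: Y=0.1957 on G[2,3]
R12: Y=0.5650 on G[6,0]
R13: Y=0.0008621 on G[2,4]
R14: Y=0.1000 on G[4,2]
R15: Y=0.002427 on G[5,0]
R16: Y=0.0004878 on G[6,4]
R17: Y=0.006211 on G[5,0]
R18: Y=0.01536 on G[2,6]
R19: Y=0.03831 on G[1,3]
Iext: z[3]−=0.00469, z[6]+=0.00469
solve → V1=-0.009100, V2=-0.02056, V3=-0.02519, V4=-0.01676, V5=0.000, V6=0.001061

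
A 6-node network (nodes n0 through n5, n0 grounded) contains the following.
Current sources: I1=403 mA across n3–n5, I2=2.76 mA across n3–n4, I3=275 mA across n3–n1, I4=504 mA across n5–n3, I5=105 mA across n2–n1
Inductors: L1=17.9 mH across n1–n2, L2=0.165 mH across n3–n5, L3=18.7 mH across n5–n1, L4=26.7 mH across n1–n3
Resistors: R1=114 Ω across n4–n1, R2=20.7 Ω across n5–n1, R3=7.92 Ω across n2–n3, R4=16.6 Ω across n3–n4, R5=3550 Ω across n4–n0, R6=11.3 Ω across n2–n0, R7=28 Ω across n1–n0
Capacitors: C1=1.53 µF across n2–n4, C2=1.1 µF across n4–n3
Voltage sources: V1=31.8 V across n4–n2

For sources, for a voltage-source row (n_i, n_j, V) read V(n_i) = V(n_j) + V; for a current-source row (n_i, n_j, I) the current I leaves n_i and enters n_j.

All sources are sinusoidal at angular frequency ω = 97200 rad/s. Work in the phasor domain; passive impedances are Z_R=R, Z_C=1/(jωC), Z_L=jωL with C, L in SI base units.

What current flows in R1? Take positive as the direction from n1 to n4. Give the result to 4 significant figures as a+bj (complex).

Apply KCL at each of the 5 non-ground nodes and solve the resulting linear system.
Node n1: branches {L1, R1, R2, I3, L3, R7, I5, L4} → V_1 = 12.68+3.578j
Node n2: branches {L1, C1, R3, R6, I5, V1} → V_2 = -5.203-1.439j
Node n3: branches {I1, I2, L2, C2, I3, R3, I4, R4, L4} → V_3 = 9.086+7.734j
Node n4: branches {I2, R1, C1, C2, R4, R5, V1} → V_4 = 26.60-1.439j
Node n5: branches {I1, R2, L2, I4, L3} → V_5 = 11.65+6.881j
Source currents: i(V1)=-2.162-6.004j

-0.1221+0.04401j A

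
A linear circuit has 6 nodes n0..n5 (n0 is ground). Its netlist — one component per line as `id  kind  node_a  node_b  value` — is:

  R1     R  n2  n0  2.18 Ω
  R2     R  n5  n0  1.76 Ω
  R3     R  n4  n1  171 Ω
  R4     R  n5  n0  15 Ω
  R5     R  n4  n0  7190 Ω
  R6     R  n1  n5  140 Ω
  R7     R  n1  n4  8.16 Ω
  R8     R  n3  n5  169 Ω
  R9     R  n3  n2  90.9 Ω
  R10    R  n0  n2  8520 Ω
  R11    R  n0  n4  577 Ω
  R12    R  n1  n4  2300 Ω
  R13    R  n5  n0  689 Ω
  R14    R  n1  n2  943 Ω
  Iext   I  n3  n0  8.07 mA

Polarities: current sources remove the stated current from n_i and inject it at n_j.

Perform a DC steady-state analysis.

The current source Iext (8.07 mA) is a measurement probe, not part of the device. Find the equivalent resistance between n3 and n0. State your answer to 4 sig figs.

R_eq = 60.22 Ω

Element admittances at DC:
  Y(R1) = 0.4587 S between n2,n0
  Y(R2) = 0.5682 S between n5,n0
  Y(R3) = 0.005848 S between n4,n1
  Y(R4) = 0.06667 S between n5,n0
  Y(R5) = 0.0001391 S between n4,n0
  Y(R6) = 0.007143 S between n1,n5
  Y(R7) = 0.1225 S between n1,n4
  Y(R8) = 0.005917 S between n3,n5
  Y(R9) = 0.01100 S between n3,n2
  Y(R10) = 0.0001174 S between n0,n2
  Y(R11) = 0.001733 S between n0,n4
  Y(R12) = 0.0004348 S between n1,n4
  Y(R13) = 0.001451 S between n5,n0
  Y(R14) = 0.001060 S between n1,n2
  Iext: injects 0.00807 A into n0 (from n3)
Assemble and solve the 5×5 MNA system:
  V(n1)=-0.004381  V(n2)=-0.01136  V(n3)=-0.4860  V(n4)=-0.004318  V(n5)=-0.004476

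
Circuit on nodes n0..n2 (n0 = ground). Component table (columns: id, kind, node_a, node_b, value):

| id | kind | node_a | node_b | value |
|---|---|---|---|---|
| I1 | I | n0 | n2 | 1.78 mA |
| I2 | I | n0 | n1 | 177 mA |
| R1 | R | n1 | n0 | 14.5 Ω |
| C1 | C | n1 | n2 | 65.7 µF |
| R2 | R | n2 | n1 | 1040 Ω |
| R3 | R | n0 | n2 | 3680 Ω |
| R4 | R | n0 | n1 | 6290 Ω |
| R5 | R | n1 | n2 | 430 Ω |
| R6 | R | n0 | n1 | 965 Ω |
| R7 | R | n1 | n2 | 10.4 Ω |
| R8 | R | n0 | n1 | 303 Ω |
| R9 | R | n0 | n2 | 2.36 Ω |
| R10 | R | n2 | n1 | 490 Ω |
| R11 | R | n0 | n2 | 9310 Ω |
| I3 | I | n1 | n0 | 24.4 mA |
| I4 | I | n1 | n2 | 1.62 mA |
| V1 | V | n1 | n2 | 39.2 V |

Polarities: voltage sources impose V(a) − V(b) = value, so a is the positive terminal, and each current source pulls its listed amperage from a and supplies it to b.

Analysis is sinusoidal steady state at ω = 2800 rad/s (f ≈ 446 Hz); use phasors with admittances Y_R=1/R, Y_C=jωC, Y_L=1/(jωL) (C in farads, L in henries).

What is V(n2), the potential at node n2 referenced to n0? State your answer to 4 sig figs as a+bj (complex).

MNA unknowns: 2 node voltages V₁..V_2 plus 1 source current (V1)
I1: z[0]−=0.00178, z[2]+=0.00178
I2: z[0]−=0.177, z[1]+=0.177
R1: Y=0.06897+0.000j on G[1,0]
C1: Y=0.000+0.1840j on G[1,2]
R2: Y=0.0009615+0.000j on G[2,1]
R3: Y=0.0002717+0.000j on G[0,2]
R4: Y=0.0001590+0.000j on G[0,1]
R5: Y=0.002326+0.000j on G[1,2]
R6: Y=0.001036+0.000j on G[0,1]
R7: Y=0.09615+0.000j on G[1,2]
R8: Y=0.003300+0.000j on G[0,1]
R9: Y=0.4237+0.000j on G[0,2]
R10: Y=0.002041+0.000j on G[2,1]
R11: Y=0.0001074+0.000j on G[0,2]
I3: z[1]−=0.0244, z[0]+=0.0244
I4: z[1]−=0.00162, z[2]+=0.00162
V1: row V1−V2=39.2, i_V1 at 1,2
solve → V1=33.72+0.000j, V2=-5.477+0.000j
aux → i_V1=-6.304-7.211j

-5.477+0.000j V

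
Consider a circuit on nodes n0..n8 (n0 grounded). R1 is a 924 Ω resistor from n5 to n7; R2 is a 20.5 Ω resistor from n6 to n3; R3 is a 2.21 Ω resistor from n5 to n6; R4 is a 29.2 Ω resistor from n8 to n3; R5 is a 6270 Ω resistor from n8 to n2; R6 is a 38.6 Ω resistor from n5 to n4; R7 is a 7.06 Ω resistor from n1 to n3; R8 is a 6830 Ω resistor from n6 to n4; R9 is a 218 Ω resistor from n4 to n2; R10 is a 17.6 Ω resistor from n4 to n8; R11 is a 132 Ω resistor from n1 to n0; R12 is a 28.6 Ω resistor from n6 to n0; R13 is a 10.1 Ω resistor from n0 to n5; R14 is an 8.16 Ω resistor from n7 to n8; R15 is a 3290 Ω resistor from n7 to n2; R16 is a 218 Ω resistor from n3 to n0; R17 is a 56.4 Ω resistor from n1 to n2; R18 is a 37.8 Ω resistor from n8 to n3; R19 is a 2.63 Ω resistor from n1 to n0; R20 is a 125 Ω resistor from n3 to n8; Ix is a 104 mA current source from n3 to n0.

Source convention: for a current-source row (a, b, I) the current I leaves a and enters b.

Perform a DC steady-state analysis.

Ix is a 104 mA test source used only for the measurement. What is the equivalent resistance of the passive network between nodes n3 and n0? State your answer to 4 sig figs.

MNA unknowns: 8 node voltages V₁..V_8
R1: Y=0.001082 on G[5,7]
R2: Y=0.04878 on G[6,3]
R3: Y=0.4525 on G[5,6]
R4: Y=0.03425 on G[8,3]
R5: Y=0.0001595 on G[8,2]
R6: Y=0.02591 on G[5,4]
R7: Y=0.1416 on G[1,3]
R8: Y=0.0001464 on G[6,4]
R9: Y=0.004587 on G[4,2]
R10: Y=0.05682 on G[4,8]
R11: Y=0.007576 on G[1,0]
R12: Y=0.03497 on G[6,0]
R13: Y=0.09901 on G[0,5]
R14: Y=0.1225 on G[7,8]
R15: Y=0.0003040 on G[7,2]
R16: Y=0.004587 on G[3,0]
R17: Y=0.01773 on G[1,2]
R18: Y=0.02646 on G[8,3]
R19: Y=0.3802 on G[1,0]
R20: Y=0.008000 on G[3,8]
Ix: z[3]−=0.104, z[0]+=0.104
solve → V1=-0.1860, V2=-0.2466, V3=-0.6878, V4=-0.4479, V5=-0.2062, V6=-0.2367, V7=-0.5709, V8=-0.5749

R_eq = 6.614 Ω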